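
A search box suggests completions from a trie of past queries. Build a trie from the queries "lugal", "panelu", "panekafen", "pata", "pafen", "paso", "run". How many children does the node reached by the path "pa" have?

4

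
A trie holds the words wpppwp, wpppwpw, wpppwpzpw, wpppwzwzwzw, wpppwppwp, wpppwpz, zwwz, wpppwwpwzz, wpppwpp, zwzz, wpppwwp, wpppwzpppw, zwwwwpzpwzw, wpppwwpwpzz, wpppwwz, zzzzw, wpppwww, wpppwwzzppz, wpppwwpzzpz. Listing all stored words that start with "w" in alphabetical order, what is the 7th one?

Filter for "w…" and sort: "wpppwp", "wpppwpp", "wpppwppwp", "wpppwpw", "wpppwpz", "wpppwpzpw", "wpppwwp", "wpppwwpwpzz", "wpppwwpwzz", "wpppwwpzzpz", "wpppwww", "wpppwwz", "wpppwwzzppz", "wpppwzpppw", "wpppwzwzwzw"
Position 7: wpppwwp

wpppwwp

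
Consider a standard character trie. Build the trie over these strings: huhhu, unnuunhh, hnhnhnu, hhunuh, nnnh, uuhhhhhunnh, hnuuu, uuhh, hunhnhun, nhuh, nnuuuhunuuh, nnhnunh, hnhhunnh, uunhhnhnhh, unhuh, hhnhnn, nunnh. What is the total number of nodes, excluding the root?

88

Insert word by word; a character creates a node only if that edge doesn't already exist:
  "huhhu" → 5 new (h, u, h, h, u)
  "unnuunhh" → 8 new (u, n, n, u, u, n, h, h)
  "hnhnhnu" → prefix "h" already present; 6 new (n, h, n, h, n, u)
  "hhunuh" → prefix "h" already present; 5 new (h, u, n, u, h)
  "nnnh" → 4 new (n, n, n, h)
  "uuhhhhhunnh" → prefix "u" already present; 10 new (u, h, h, h, h, h, u, n, n, h)
  "hnuuu" → prefix "hn" already present; 3 new (u, u, u)
  "uuhh" → prefix "uuhh" already present; 0 new (none)
  "hunhnhun" → prefix "hu" already present; 6 new (n, h, n, h, u, n)
  "nhuh" → prefix "n" already present; 3 new (h, u, h)
  "nnuuuhunuuh" → prefix "nn" already present; 9 new (u, u, u, h, u, n, u, u, h)
  "nnhnunh" → prefix "nn" already present; 5 new (h, n, u, n, h)
  "hnhhunnh" → prefix "hnh" already present; 5 new (h, u, n, n, h)
  "uunhhnhnhh" → prefix "uu" already present; 8 new (n, h, h, n, h, n, h, h)
  "unhuh" → prefix "un" already present; 3 new (h, u, h)
  "hhnhnn" → prefix "hh" already present; 4 new (n, h, n, n)
  "nunnh" → prefix "n" already present; 4 new (u, n, n, h)
Total nodes = 5 + 8 + 6 + 5 + 4 + 10 + 3 + 0 + 6 + 3 + 9 + 5 + 5 + 8 + 3 + 4 + 4 = 88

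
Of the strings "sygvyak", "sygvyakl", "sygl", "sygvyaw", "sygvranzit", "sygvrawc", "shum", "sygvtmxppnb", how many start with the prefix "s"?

8

Walk to "s"; the words in its subtree are exactly those with that prefix.
Words under "s": shum, sygl, sygvranzit, sygvrawc, sygvtmxppnb, sygvyak, sygvyakl, sygvyaw
Count: 8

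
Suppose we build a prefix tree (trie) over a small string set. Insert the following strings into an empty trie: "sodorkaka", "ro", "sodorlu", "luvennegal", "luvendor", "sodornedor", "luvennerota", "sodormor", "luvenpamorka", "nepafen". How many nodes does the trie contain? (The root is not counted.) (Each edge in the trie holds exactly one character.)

52

For each word, the new-node count is its length minus the longest prefix already in the trie:
  "sodorkaka" → 9 new (s, o, d, o, r, k, a, k, a)
  "ro" → 2 new (r, o)
  "sodorlu" → prefix "sodor" already present; 2 new (l, u)
  "luvennegal" → 10 new (l, u, v, e, n, n, e, g, a, l)
  "luvendor" → prefix "luven" already present; 3 new (d, o, r)
  "sodornedor" → prefix "sodor" already present; 5 new (n, e, d, o, r)
  "luvennerota" → prefix "luvenne" already present; 4 new (r, o, t, a)
  "sodormor" → prefix "sodor" already present; 3 new (m, o, r)
  "luvenpamorka" → prefix "luven" already present; 7 new (p, a, m, o, r, k, a)
  "nepafen" → 7 new (n, e, p, a, f, e, n)
Total nodes = 9 + 2 + 2 + 10 + 3 + 5 + 4 + 3 + 7 + 7 = 52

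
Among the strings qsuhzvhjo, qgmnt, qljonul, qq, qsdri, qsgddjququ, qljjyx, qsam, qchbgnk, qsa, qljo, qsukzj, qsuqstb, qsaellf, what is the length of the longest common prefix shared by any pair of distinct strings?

The deepest shared node is where two words last agree before diverging.
"qljo" and "qljonul" agree on "qljo" (4 characters) before diverging; nothing deeper is shared.
Longest shared-prefix length: 4

4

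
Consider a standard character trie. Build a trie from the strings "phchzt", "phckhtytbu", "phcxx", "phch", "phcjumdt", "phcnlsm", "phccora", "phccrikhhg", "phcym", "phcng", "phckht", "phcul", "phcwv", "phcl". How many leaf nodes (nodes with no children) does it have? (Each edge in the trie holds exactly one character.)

12

Leaves are exactly the stored words that no other stored word extends.
Those words: "phccora", "phccrikhhg", "phchzt", "phcjumdt", "phckhtytbu", "phcl", "phcng", "phcnlsm", "phcul", "phcwv", "phcxx", "phcym"
Leaf count: 12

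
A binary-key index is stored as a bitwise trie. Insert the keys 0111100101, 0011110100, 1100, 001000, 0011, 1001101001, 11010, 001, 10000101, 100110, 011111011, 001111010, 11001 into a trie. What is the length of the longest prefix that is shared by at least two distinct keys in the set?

Equivalently: take the maximum, over all pairs, of their longest common prefix length.
e.g. "001111010" and "0011110100" share the prefix "001111010" of length 9; no pair shares a longer one.
Longest shared-prefix length: 9

9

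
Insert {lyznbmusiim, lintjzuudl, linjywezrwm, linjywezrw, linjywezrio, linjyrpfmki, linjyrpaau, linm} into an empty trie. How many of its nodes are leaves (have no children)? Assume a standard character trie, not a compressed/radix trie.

A leaf is a node with no children — equivalently, the end of a word that is not a proper prefix of any other stored word.
Those words: "linjyrpaau", "linjyrpfmki", "linjywezrio", "linjywezrwm", "linm", "lintjzuudl", "lyznbmusiim"
Leaf count: 7

7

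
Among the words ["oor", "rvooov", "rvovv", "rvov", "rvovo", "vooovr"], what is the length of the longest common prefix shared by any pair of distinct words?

4

The deepest shared node is where two words last agree before diverging.
"rvov" and "rvovo" agree on "rvov" (4 characters) before diverging; nothing deeper is shared.
Longest shared-prefix length: 4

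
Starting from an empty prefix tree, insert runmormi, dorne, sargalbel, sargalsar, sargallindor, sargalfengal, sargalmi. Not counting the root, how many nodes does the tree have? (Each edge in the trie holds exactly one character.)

Trie structure (* marks end of a word):
(root)
├─ d
│  └─ o
│     └─ r
│        └─ n
│           └─ e *
├─ r
│  └─ u
│     └─ n
│        └─ m
│           └─ o
│              └─ r
│                 └─ m
│                    └─ i *
└─ s
   └─ a
      └─ r
         └─ g
            └─ a
               └─ l
                  ├─ b
                  │  └─ e
                  │     └─ l *
                  ├─ f
                  │  └─ e
                  │     └─ n
                  │        └─ g
                  │           └─ a
                  │              └─ l *
                  ├─ l
                  │  └─ i
                  │     └─ n
                  │        └─ d
                  │           └─ o
                  │              └─ r *
                  ├─ m
                  │  └─ i *
                  └─ s
                     └─ a
                        └─ r *
Counting every labelled node above: 39.

39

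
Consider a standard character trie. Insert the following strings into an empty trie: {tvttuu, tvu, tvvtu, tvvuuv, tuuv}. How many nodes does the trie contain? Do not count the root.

For each word, the new-node count is its length minus the longest prefix already in the trie:
  "tvttuu" → 6 new (t, v, t, t, u, u)
  "tvu" → prefix "tv" already present; 1 new (u)
  "tvvtu" → prefix "tv" already present; 3 new (v, t, u)
  "tvvuuv" → prefix "tvv" already present; 3 new (u, u, v)
  "tuuv" → prefix "t" already present; 3 new (u, u, v)
Total nodes = 6 + 1 + 3 + 3 + 3 = 16

16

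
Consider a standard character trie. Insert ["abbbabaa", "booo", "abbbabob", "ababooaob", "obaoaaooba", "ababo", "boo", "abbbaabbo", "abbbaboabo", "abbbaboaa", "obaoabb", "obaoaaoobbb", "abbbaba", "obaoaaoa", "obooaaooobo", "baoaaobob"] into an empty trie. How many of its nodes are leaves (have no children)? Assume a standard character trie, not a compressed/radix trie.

Leaves are exactly the stored words that no other stored word extends.
Those words: "ababooaob", "abbbaabbo", "abbbabaa", "abbbaboaa", "abbbaboabo", "abbbabob", "baoaaobob", "booo", "obaoaaoa", "obaoaaooba", "obaoaaoobbb", "obaoabb", "obooaaooobo"
Leaf count: 13

13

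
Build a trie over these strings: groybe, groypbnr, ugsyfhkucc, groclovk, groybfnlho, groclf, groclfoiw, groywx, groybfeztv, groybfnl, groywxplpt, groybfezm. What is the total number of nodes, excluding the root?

Insert word by word; a character creates a node only if that edge doesn't already exist:
  "groybe" → 6 new (g, r, o, y, b, e)
  "groypbnr" → prefix "groy" already present; 4 new (p, b, n, r)
  "ugsyfhkucc" → 10 new (u, g, s, y, f, h, k, u, c, c)
  "groclovk" → prefix "gro" already present; 5 new (c, l, o, v, k)
  "groybfnlho" → prefix "groyb" already present; 5 new (f, n, l, h, o)
  "groclf" → prefix "grocl" already present; 1 new (f)
  "groclfoiw" → prefix "groclf" already present; 3 new (o, i, w)
  "groywx" → prefix "groy" already present; 2 new (w, x)
  "groybfeztv" → prefix "groybf" already present; 4 new (e, z, t, v)
  "groybfnl" → prefix "groybfnl" already present; 0 new (none)
  "groywxplpt" → prefix "groywx" already present; 4 new (p, l, p, t)
  "groybfezm" → prefix "groybfez" already present; 1 new (m)
Total nodes = 6 + 4 + 10 + 5 + 5 + 1 + 3 + 2 + 4 + 0 + 4 + 1 = 45

45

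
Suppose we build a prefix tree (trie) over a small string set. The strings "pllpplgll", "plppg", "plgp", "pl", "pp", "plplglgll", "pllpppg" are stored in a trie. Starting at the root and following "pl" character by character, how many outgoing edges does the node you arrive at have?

The children of the "pl" node are the distinct next characters among strings starting with "pl".
Characters that immediately follow "pl" among the stored strings: {g, l, p}.
That node has 3 child edges.

3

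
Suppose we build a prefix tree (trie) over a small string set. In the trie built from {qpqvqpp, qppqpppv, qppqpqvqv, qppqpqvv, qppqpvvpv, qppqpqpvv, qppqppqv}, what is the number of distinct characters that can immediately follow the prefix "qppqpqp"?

Follow the path "qppqpqp" to its node, then look at its outgoing edges.
Characters that immediately follow "qppqpqp" among the stored strings: {v}.
That node has 1 child edge.

1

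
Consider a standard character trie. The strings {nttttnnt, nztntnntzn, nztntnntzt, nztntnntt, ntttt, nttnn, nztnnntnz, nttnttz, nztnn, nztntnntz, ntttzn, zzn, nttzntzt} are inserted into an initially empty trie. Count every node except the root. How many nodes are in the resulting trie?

Count nodes per top-level branch (shared prefixes stored once):
  'n'-branch (nttnn, nttnttz, ntttt, nttttnnt, ntttzn, nttzntzt, nztnn, nztnnntnz, nztntnntt, nztntnntz, nztntnntzn, nztntnntzt): 36 nodes
  'z'-branch (zzn): 3 nodes
Sum: 39

39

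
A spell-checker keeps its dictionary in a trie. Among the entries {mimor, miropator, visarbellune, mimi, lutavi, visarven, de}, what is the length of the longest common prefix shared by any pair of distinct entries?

5

The deepest shared node is where two words last agree before diverging.
"visarbellune" and "visarven" agree on "visar" (5 characters) before diverging; nothing deeper is shared.
Longest shared-prefix length: 5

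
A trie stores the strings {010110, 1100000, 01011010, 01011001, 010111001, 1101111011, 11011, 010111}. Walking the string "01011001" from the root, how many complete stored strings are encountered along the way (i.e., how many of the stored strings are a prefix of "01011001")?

2

Traverse "01011001" character by character; count nodes along the way that are marked as word ends.
Prefixes of the query that are stored words: "010110", "01011001"
Count: 2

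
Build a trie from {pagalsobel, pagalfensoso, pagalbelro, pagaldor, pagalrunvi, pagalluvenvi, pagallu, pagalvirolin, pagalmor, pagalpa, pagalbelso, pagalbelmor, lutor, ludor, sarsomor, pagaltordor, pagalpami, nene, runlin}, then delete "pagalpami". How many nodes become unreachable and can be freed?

2

A node on "pagalpami"'s path can go only if nothing else ends at it or branches off below it.
The suffix "mi" (2 nodes) is used only by "pagalpami"; "pagalpa" is itself a stored word, so pruning stops there.
Nodes removed: 2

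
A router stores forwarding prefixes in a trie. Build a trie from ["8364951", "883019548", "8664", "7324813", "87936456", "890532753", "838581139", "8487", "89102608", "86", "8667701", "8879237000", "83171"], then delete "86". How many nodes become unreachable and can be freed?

0

After clearing the end-marker at "86", prune upward until reaching a node still needed by another word.
Every node on "86" is still needed (e.g. by "8664"), so nothing is freed.
Nodes removed: 0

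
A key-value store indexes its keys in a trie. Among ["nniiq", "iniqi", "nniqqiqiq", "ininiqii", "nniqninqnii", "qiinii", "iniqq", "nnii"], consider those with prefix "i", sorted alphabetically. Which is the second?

iniqi

Filter for "i…" and sort: "ininiqii", "iniqi", "iniqq"
Position 2: iniqi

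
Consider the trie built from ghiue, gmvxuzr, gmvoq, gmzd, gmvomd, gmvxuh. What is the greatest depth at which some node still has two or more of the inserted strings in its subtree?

Look for the deepest trie node that still has at least two words in its subtree.
e.g. "gmvxuh" and "gmvxuzr" share the prefix "gmvxu" of length 5; no pair shares a longer one.
Longest shared-prefix length: 5

5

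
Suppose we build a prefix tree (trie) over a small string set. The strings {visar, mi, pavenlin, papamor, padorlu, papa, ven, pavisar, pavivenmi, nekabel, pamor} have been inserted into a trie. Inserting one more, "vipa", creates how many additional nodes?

2

"vi" is already a path in the trie; the remaining "pa" must be added.
New nodes needed: |"vipa"| − 2 = 4 − 2 = 2.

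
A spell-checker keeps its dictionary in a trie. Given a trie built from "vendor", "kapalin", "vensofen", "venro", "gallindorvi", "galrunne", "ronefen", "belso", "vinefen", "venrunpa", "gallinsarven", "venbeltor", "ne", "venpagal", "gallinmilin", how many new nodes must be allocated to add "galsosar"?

Walking "galsosar" from the root, the first 3 characters ("gal") follow existing edges; "s" is the first miss.
New nodes needed: |"galsosar"| − 3 = 8 − 3 = 5.

5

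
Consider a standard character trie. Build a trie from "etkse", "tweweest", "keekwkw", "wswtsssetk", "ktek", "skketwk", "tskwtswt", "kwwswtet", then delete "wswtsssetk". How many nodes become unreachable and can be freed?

A node on "wswtsssetk"'s path can go only if nothing else ends at it or branches off below it.
No other word shares any prefix with "wswtsssetk", so all 10 of its nodes go.
Nodes removed: 10

10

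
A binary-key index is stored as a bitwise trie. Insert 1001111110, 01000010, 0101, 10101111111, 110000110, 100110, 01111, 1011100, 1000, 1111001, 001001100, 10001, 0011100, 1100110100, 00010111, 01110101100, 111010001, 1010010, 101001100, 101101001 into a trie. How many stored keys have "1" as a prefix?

Traverse to the node for "1", then collect every word in that subtree.
Words under "1": 1000, 10001, 100110, 1001111110, 1010010, 101001100, 10101111111, 101101001, 1011100, 110000110, 1100110100, 111010001, 1111001
Count: 13

13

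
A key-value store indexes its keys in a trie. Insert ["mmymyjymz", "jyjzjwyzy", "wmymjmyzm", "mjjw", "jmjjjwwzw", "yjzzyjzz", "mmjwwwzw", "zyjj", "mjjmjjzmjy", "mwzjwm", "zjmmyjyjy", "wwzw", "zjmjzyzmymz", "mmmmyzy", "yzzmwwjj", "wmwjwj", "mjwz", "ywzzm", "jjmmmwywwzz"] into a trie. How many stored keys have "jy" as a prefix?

Walk to "jy"; the words in its subtree are exactly those with that prefix.
Matches: "jyjzjwyzy"
Count: 1

1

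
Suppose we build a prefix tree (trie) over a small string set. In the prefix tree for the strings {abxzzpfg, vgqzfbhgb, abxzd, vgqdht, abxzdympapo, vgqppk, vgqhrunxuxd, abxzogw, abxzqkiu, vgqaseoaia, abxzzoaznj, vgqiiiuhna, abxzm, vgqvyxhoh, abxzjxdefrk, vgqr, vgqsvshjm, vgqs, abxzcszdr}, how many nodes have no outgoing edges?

A leaf is a node with no children — equivalently, the end of a word that is not a proper prefix of any other stored word.
Those words: "abxzcszdr", "abxzdympapo", "abxzjxdefrk", "abxzm", "abxzogw", "abxzqkiu", "abxzzoaznj", "abxzzpfg", "vgqaseoaia", "vgqdht", "vgqhrunxuxd", "vgqiiiuhna", "vgqppk", "vgqr", "vgqsvshjm", "vgqvyxhoh", "vgqzfbhgb"
Leaf count: 17

17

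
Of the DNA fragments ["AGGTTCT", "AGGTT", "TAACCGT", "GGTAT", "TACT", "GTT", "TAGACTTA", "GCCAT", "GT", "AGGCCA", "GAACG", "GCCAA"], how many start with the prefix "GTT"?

Filter for entries beginning with "GTT":
Matches: "GTT"
Count: 1

1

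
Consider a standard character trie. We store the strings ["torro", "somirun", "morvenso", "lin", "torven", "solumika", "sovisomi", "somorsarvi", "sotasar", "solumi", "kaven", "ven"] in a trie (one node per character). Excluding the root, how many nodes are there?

Count nodes per top-level branch (shared prefixes stored once):
  'k'-branch (kaven): 5 nodes
  'l'-branch (lin): 3 nodes
  'm'-branch (morvenso): 8 nodes
  's'-branch (solumi, solumika, somirun, somorsarvi, sotasar, sovisomi): 31 nodes
  't'-branch (torro, torven): 8 nodes
  'v'-branch (ven): 3 nodes
Sum: 58

58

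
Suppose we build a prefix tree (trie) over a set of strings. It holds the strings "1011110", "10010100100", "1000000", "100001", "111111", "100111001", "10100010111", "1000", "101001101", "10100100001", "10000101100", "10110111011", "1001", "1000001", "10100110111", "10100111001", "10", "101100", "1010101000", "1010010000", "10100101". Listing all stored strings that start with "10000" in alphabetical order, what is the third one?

100001

Words with prefix "10000", in lexicographic order: "1000000", "1000001", "100001", "10000101100"
The 3rd is 100001.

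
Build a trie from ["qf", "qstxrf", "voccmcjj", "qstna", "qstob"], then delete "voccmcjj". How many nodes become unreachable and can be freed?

A node on "voccmcjj"'s path can go only if nothing else ends at it or branches off below it.
No other word shares any prefix with "voccmcjj", so all 8 of its nodes go.
Nodes removed: 8

8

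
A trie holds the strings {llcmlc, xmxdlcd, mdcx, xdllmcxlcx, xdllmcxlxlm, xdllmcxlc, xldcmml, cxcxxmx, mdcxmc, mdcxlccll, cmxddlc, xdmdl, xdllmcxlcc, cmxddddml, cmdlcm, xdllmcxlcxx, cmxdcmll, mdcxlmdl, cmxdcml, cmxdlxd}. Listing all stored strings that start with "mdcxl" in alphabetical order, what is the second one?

mdcxlmdl

Words with prefix "mdcxl", in lexicographic order: "mdcxlccll", "mdcxlmdl"
Position 2: mdcxlmdl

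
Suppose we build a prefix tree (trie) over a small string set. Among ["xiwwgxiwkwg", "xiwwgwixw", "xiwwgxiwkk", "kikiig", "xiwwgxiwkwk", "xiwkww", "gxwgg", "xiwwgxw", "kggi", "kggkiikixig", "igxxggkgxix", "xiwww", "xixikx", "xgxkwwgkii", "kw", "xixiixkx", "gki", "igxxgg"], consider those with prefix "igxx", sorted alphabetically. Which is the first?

igxxgg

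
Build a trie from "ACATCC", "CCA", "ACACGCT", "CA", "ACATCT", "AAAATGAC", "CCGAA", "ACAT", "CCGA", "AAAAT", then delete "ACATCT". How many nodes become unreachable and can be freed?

A node on "ACATCT"'s path can go only if nothing else ends at it or branches off below it.
The suffix "T" (1 node) is used only by "ACATCT"; the node for "ACATC" still has the child "C", so pruning stops there.
Nodes removed: 1

1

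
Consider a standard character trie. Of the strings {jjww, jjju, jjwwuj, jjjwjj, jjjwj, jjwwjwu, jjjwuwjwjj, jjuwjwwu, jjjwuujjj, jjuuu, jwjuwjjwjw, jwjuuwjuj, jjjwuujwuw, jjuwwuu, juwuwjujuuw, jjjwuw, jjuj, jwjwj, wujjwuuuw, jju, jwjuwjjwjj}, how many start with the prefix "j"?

Filter for entries beginning with "j":
Matches: "jjju", "jjjwj", "jjjwjj", "jjjwuujjj", "jjjwuujwuw", "jjjwuw", "jjjwuwjwjj", "jju", "jjuj", "jjuuu", "jjuwjwwu", "jjuwwuu", "jjww", "jjwwjwu", "jjwwuj", "juwuwjujuuw", "jwjuuwjuj", "jwjuwjjwjj", "jwjuwjjwjw", "jwjwj"
Count: 20

20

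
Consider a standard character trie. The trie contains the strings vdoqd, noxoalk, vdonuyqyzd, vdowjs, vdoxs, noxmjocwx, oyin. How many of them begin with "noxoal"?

1

Traverse to the node for "noxoal", then collect every word in that subtree.
Matches: "noxoalk"
Count: 1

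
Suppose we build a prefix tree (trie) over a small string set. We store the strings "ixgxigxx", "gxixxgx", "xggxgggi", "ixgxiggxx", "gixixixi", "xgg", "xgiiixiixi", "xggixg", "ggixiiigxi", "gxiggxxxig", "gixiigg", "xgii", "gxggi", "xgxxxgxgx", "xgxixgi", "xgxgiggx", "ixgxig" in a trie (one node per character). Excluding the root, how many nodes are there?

Insert word by word; a character creates a node only if that edge doesn't already exist:
  "ixgxigxx" → 8 new (i, x, g, x, i, g, x, x)
  "gxixxgx" → 7 new (g, x, i, x, x, g, x)
  "xggxgggi" → 8 new (x, g, g, x, g, g, g, i)
  "ixgxiggxx" → prefix "ixgxig" already present; 3 new (g, x, x)
  "gixixixi" → prefix "g" already present; 7 new (i, x, i, x, i, x, i)
  "xgg" → prefix "xgg" already present; 0 new (none)
  "xgiiixiixi" → prefix "xg" already present; 8 new (i, i, i, x, i, i, x, i)
  "xggixg" → prefix "xgg" already present; 3 new (i, x, g)
  "ggixiiigxi" → prefix "g" already present; 9 new (g, i, x, i, i, i, g, x, i)
  "gxiggxxxig" → prefix "gxi" already present; 7 new (g, g, x, x, x, i, g)
  "gixiigg" → prefix "gixi" already present; 3 new (i, g, g)
  "xgii" → prefix "xgii" already present; 0 new (none)
  "gxggi" → prefix "gx" already present; 3 new (g, g, i)
  "xgxxxgxgx" → prefix "xg" already present; 7 new (x, x, x, g, x, g, x)
  "xgxixgi" → prefix "xgx" already present; 4 new (i, x, g, i)
  "xgxgiggx" → prefix "xgx" already present; 5 new (g, i, g, g, x)
  "ixgxig" → prefix "ixgxig" already present; 0 new (none)
Total nodes = 8 + 7 + 8 + 3 + 7 + 0 + 8 + 3 + 9 + 7 + 3 + 0 + 3 + 7 + 4 + 5 + 0 = 82

82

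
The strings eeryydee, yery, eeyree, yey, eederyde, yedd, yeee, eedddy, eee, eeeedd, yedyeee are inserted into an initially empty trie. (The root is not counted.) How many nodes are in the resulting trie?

Count nodes per top-level branch (shared prefixes stored once):
  'e'-branch (eedddy, eederyde, eee, eeeedd, eeryydee, eeyree): 25 nodes
  'y'-branch (yedd, yedyeee, yeee, yery, yey): 13 nodes
Sum: 38

38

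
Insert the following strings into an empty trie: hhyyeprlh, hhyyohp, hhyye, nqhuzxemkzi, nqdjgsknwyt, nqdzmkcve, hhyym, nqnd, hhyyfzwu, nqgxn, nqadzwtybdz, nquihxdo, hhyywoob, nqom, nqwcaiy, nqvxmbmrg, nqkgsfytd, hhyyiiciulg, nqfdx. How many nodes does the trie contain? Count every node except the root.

For each word, the new-node count is its length minus the longest prefix already in the trie:
  "hhyyeprlh" → 9 new (h, h, y, y, e, p, r, l, h)
  "hhyyohp" → prefix "hhyy" already present; 3 new (o, h, p)
  "hhyye" → prefix "hhyye" already present; 0 new (none)
  "nqhuzxemkzi" → 11 new (n, q, h, u, z, x, e, m, k, z, i)
  "nqdjgsknwyt" → prefix "nq" already present; 9 new (d, j, g, s, k, n, w, y, t)
  "nqdzmkcve" → prefix "nqd" already present; 6 new (z, m, k, c, v, e)
  "hhyym" → prefix "hhyy" already present; 1 new (m)
  "nqnd" → prefix "nq" already present; 2 new (n, d)
  "hhyyfzwu" → prefix "hhyy" already present; 4 new (f, z, w, u)
  "nqgxn" → prefix "nq" already present; 3 new (g, x, n)
  "nqadzwtybdz" → prefix "nq" already present; 9 new (a, d, z, w, t, y, b, d, z)
  "nquihxdo" → prefix "nq" already present; 6 new (u, i, h, x, d, o)
  "hhyywoob" → prefix "hhyy" already present; 4 new (w, o, o, b)
  "nqom" → prefix "nq" already present; 2 new (o, m)
  "nqwcaiy" → prefix "nq" already present; 5 new (w, c, a, i, y)
  "nqvxmbmrg" → prefix "nq" already present; 7 new (v, x, m, b, m, r, g)
  "nqkgsfytd" → prefix "nq" already present; 7 new (k, g, s, f, y, t, d)
  "hhyyiiciulg" → prefix "hhyy" already present; 7 new (i, i, c, i, u, l, g)
  "nqfdx" → prefix "nq" already present; 3 new (f, d, x)
Total nodes = 9 + 3 + 0 + 11 + 9 + 6 + 1 + 2 + 4 + 3 + 9 + 6 + 4 + 2 + 5 + 7 + 7 + 7 + 3 = 98

98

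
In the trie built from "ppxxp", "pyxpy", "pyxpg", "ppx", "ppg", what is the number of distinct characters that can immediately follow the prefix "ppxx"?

1

Follow the path "ppxx" to its node, then look at its outgoing edges.
Distinct next characters after "ppxx": p.
That node has 1 child edge.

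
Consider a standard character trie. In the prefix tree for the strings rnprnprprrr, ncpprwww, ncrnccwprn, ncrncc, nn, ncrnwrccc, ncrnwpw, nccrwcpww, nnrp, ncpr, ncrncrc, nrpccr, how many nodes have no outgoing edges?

A leaf is a node with no children — equivalently, the end of a word that is not a proper prefix of any other stored word.
Those words: "nccrwcpww", "ncpprwww", "ncpr", "ncrnccwprn", "ncrncrc", "ncrnwpw", "ncrnwrccc", "nnrp", "nrpccr", "rnprnprprrr"
Leaf count: 10

10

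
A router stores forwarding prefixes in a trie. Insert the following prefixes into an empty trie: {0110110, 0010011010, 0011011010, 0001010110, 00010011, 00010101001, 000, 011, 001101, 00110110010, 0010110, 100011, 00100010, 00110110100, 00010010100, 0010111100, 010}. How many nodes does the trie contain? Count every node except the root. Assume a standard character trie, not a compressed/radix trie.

62

Count nodes per top-level branch (shared prefixes stored once):
  '0'-branch (000, 00010010100, 00010011, 00010101001, 0001010110, 00100010, 0010011010, 0010110, 0010111100, 001101, 00110110010, 0011011010, 00110110100, 010, 011, 0110110): 56 nodes
  '1'-branch (100011): 6 nodes
Sum: 62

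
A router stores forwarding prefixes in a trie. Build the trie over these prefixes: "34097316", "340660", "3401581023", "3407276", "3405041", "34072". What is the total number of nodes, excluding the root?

For each word, the new-node count is its length minus the longest prefix already in the trie:
  "34097316" → 8 new (3, 4, 0, 9, 7, 3, 1, 6)
  "340660" → prefix "340" already present; 3 new (6, 6, 0)
  "3401581023" → prefix "340" already present; 7 new (1, 5, 8, 1, 0, 2, 3)
  "3407276" → prefix "340" already present; 4 new (7, 2, 7, 6)
  "3405041" → prefix "340" already present; 4 new (5, 0, 4, 1)
  "34072" → prefix "34072" already present; 0 new (none)
Total nodes = 8 + 3 + 7 + 4 + 4 + 0 = 26

26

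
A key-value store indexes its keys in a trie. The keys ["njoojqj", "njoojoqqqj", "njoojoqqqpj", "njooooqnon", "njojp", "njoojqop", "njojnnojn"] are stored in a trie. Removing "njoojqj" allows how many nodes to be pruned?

After clearing the end-marker at "njoojqj", prune upward until reaching a node still needed by another word.
The suffix "j" (1 node) is used only by "njoojqj"; the node for "njoojq" still has the child "o", so pruning stops there.
Nodes removed: 1

1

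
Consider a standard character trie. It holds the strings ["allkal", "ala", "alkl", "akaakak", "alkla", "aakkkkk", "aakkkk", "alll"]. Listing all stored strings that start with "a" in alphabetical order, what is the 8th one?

alll

DFS of the "a" subtree visits, in order: "aakkkk", "aakkkkk", "akaakak", "ala", "alkl", "alkla", "allkal", "alll"
The 8th is alll.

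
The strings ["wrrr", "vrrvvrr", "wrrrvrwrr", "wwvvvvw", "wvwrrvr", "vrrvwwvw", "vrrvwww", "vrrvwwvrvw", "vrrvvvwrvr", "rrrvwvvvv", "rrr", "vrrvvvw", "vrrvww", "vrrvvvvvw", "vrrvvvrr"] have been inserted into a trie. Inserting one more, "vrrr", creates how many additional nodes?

1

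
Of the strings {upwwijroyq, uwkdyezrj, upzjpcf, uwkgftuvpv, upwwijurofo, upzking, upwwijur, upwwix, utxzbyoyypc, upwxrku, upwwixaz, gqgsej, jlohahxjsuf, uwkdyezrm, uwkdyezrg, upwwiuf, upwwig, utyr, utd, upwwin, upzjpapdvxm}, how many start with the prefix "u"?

Walk to "u"; the words in its subtree are exactly those with that prefix.
Words under "u": upwwig, upwwijroyq, upwwijur, upwwijurofo, upwwin, upwwiuf, upwwix, upwwixaz, upwxrku, upzjpapdvxm, upzjpcf, upzking, utd, utxzbyoyypc, utyr, uwkdyezrg, uwkdyezrj, uwkdyezrm, uwkgftuvpv
Count: 19

19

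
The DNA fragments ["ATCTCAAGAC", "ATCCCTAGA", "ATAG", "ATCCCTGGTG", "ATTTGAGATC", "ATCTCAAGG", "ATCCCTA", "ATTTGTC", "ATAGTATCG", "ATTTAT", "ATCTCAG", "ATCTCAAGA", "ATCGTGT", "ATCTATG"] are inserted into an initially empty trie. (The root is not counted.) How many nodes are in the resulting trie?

48

Count nodes per top-level branch (shared prefixes stored once):
  'A'-branch (ATAG, ATAGTATCG, ATCCCTA, ATCCCTAGA, ATCCCTGGTG, ATCGTGT, ATCTATG, ATCTCAAGA, ATCTCAAGAC, ATCTCAAGG, ATCTCAG, ATTTAT, ATTTGAGATC, ATTTGTC): 48 nodes
Sum: 48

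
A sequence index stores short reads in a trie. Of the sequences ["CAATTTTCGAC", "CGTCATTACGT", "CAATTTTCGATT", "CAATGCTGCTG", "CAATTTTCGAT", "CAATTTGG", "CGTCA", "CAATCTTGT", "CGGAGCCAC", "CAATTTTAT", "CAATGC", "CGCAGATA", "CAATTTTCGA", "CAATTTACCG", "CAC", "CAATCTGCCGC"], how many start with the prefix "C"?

Walk to "C"; the words in its subtree are exactly those with that prefix.
Words under "C": CAATCTGCCGC, CAATCTTGT, CAATGC, CAATGCTGCTG, CAATTTACCG, CAATTTGG, CAATTTTAT, CAATTTTCGA, CAATTTTCGAC, CAATTTTCGAT, CAATTTTCGATT, CAC, CGCAGATA, CGGAGCCAC, CGTCA, CGTCATTACGT
Count: 16

16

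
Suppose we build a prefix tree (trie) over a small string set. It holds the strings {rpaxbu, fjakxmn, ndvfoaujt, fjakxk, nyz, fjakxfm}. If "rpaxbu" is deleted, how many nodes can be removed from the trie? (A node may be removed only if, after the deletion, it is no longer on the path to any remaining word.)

6

A node on "rpaxbu"'s path can go only if nothing else ends at it or branches off below it.
No other word shares any prefix with "rpaxbu", so all 6 of its nodes go.
Nodes removed: 6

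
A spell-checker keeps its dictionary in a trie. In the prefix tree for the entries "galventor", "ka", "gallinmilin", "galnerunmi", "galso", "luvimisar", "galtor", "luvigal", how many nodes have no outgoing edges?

Leaves are exactly the stored words that no other stored word extends.
Those words: "gallinmilin", "galnerunmi", "galso", "galtor", "galventor", "ka", "luvigal", "luvimisar"
Leaf count: 8

8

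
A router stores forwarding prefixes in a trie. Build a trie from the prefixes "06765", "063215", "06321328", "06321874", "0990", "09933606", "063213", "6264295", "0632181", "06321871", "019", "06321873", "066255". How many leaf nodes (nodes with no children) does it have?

12

A leaf is a node with no children — equivalently, the end of a word that is not a proper prefix of any other stored word.
Those words: "019", "06321328", "063215", "0632181", "06321871", "06321873", "06321874", "066255", "06765", "0990", "09933606", "6264295"
Leaf count: 12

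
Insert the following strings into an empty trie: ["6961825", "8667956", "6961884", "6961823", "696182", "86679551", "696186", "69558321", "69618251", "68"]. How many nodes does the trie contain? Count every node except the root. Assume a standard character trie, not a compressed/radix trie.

28

Insert word by word; a character creates a node only if that edge doesn't already exist:
  "6961825" → 7 new (6, 9, 6, 1, 8, 2, 5)
  "8667956" → 7 new (8, 6, 6, 7, 9, 5, 6)
  "6961884" → prefix "69618" already present; 2 new (8, 4)
  "6961823" → prefix "696182" already present; 1 new (3)
  "696182" → prefix "696182" already present; 0 new (none)
  "86679551" → prefix "866795" already present; 2 new (5, 1)
  "696186" → prefix "69618" already present; 1 new (6)
  "69558321" → prefix "69" already present; 6 new (5, 5, 8, 3, 2, 1)
  "69618251" → prefix "6961825" already present; 1 new (1)
  "68" → prefix "6" already present; 1 new (8)
Total nodes = 7 + 7 + 2 + 1 + 0 + 2 + 1 + 6 + 1 + 1 = 28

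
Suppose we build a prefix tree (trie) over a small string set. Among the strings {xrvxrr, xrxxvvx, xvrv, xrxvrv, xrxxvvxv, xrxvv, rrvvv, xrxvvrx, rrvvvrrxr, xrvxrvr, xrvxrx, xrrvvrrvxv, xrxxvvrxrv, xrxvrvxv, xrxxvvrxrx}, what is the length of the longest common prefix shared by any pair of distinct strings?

9

The deepest shared node is where two words last agree before diverging.
"xrxxvvrxrv" and "xrxxvvrxrx" agree on "xrxxvvrxr" (9 characters) before diverging; nothing deeper is shared.
Longest shared-prefix length: 9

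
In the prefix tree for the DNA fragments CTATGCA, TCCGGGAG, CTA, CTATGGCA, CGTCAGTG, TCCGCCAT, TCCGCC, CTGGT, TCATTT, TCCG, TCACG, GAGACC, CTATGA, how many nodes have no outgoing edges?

10

Leaves are exactly the stored words that no other stored word extends.
Those words: "CGTCAGTG", "CTATGA", "CTATGCA", "CTATGGCA", "CTGGT", "GAGACC", "TCACG", "TCATTT", "TCCGCCAT", "TCCGGGAG"
Leaf count: 10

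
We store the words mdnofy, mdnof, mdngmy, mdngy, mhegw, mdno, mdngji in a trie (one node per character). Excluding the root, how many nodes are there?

Trace insertions, counting only characters that open a new branch:
  "mdnofy" → 6 new (m, d, n, o, f, y)
  "mdnof" → prefix "mdnof" already present; 0 new (none)
  "mdngmy" → prefix "mdn" already present; 3 new (g, m, y)
  "mdngy" → prefix "mdng" already present; 1 new (y)
  "mhegw" → prefix "m" already present; 4 new (h, e, g, w)
  "mdno" → prefix "mdno" already present; 0 new (none)
  "mdngji" → prefix "mdng" already present; 2 new (j, i)
Total nodes = 6 + 0 + 3 + 1 + 4 + 0 + 2 = 16

16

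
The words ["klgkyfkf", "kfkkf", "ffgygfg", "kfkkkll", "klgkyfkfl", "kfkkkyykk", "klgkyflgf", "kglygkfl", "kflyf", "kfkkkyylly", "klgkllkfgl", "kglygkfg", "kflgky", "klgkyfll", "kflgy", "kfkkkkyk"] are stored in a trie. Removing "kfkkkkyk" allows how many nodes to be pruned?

Walk "kfkkkkyk" from the leaf back toward the root, removing each node that no remaining word uses.
The suffix "kyk" (3 nodes) is used only by "kfkkkkyk"; the node for "kfkkk" still has the child "l", so pruning stops there.
Nodes removed: 3

3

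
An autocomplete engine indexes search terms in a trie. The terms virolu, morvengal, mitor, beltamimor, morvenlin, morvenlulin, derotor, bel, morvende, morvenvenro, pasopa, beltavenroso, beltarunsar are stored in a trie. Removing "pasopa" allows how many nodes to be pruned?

After clearing the end-marker at "pasopa", prune upward until reaching a node still needed by another word.
No other word shares any prefix with "pasopa", so all 6 of its nodes go.
Nodes removed: 6

6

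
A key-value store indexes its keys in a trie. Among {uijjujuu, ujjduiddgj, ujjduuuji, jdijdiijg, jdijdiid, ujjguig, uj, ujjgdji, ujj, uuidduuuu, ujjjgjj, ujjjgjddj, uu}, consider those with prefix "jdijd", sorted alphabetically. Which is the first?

Words with prefix "jdijd", in lexicographic order: "jdijdiid", "jdijdiijg"
Position 1: jdijdiid

jdijdiid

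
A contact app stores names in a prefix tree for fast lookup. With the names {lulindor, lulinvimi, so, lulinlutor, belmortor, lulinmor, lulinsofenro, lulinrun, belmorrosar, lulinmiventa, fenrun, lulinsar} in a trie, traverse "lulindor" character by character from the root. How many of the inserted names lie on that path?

1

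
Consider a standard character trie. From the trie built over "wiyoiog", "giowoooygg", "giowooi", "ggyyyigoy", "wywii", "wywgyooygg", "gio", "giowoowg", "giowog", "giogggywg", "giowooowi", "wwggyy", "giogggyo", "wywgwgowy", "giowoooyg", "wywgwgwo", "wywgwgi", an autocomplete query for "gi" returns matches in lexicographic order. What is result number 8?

DFS of the "gi" subtree visits, in order: "gio", "giogggyo", "giogggywg", "giowog", "giowooi", "giowooowi", "giowoooyg", "giowoooygg", "giowoowg"
The 8th is giowoooygg.

giowoooygg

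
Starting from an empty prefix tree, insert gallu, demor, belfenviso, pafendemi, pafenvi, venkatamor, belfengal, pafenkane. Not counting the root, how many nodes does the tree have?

48

Trace insertions, counting only characters that open a new branch:
  "gallu" → 5 new (g, a, l, l, u)
  "demor" → 5 new (d, e, m, o, r)
  "belfenviso" → 10 new (b, e, l, f, e, n, v, i, s, o)
  "pafendemi" → 9 new (p, a, f, e, n, d, e, m, i)
  "pafenvi" → prefix "pafen" already present; 2 new (v, i)
  "venkatamor" → 10 new (v, e, n, k, a, t, a, m, o, r)
  "belfengal" → prefix "belfen" already present; 3 new (g, a, l)
  "pafenkane" → prefix "pafen" already present; 4 new (k, a, n, e)
Total nodes = 5 + 5 + 10 + 9 + 2 + 10 + 3 + 4 = 48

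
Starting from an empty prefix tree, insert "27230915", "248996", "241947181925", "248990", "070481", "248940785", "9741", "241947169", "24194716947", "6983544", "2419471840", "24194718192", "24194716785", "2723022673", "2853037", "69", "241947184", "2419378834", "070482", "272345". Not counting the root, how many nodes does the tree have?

75

Trace insertions, counting only characters that open a new branch:
  "27230915" → 8 new (2, 7, 2, 3, 0, 9, 1, 5)
  "248996" → prefix "2" already present; 5 new (4, 8, 9, 9, 6)
  "241947181925" → prefix "24" already present; 10 new (1, 9, 4, 7, 1, 8, 1, 9, 2, 5)
  "248990" → prefix "24899" already present; 1 new (0)
  "070481" → 6 new (0, 7, 0, 4, 8, 1)
  "248940785" → prefix "2489" already present; 5 new (4, 0, 7, 8, 5)
  "9741" → 4 new (9, 7, 4, 1)
  "241947169" → prefix "2419471" already present; 2 new (6, 9)
  "24194716947" → prefix "241947169" already present; 2 new (4, 7)
  "6983544" → 7 new (6, 9, 8, 3, 5, 4, 4)
  "2419471840" → prefix "24194718" already present; 2 new (4, 0)
  "24194718192" → prefix "24194718192" already present; 0 new (none)
  "24194716785" → prefix "24194716" already present; 3 new (7, 8, 5)
  "2723022673" → prefix "27230" already present; 5 new (2, 2, 6, 7, 3)
  "2853037" → prefix "2" already present; 6 new (8, 5, 3, 0, 3, 7)
  "69" → prefix "69" already present; 0 new (none)
  "241947184" → prefix "241947184" already present; 0 new (none)
  "2419378834" → prefix "2419" already present; 6 new (3, 7, 8, 8, 3, 4)
  "070482" → prefix "07048" already present; 1 new (2)
  "272345" → prefix "2723" already present; 2 new (4, 5)
Total nodes = 8 + 5 + 10 + 1 + 6 + 5 + 4 + 2 + 2 + 7 + 2 + 0 + 3 + 5 + 6 + 0 + 0 + 6 + 1 + 2 = 75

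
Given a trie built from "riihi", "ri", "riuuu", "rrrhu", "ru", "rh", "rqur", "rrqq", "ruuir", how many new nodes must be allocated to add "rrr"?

"rrr" is already a full path in the trie; only an end-marker is added.
No new nodes are needed: 0.

0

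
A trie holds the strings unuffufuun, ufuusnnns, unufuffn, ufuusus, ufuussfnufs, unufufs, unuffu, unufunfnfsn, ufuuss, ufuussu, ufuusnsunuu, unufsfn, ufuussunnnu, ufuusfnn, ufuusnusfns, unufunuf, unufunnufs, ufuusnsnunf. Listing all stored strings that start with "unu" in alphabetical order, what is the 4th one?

unufuffn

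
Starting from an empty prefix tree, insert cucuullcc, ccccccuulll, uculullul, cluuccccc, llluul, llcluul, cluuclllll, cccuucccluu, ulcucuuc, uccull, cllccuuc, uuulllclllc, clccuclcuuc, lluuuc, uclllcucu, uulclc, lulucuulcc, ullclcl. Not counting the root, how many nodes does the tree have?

Count nodes per top-level branch (shared prefixes stored once):
  'c'-branch (ccccccuulll, cccuucccluu, clccuclcuuc, cllccuuc, cluuccccc, cluuclllll, cucuullcc): 55 nodes
  'l'-branch (llcluul, llluul, lluuuc, lulucuulcc): 24 nodes
  'u'-branch (uccull, uclllcucu, uculullul, ulcucuuc, ullclcl, uulclc, uuulllclllc): 46 nodes
Sum: 125

125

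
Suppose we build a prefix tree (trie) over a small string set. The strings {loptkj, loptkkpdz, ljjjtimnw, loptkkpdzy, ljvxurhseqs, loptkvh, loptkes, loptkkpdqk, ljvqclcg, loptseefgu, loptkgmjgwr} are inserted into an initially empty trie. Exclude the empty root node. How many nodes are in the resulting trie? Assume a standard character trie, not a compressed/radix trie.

For each word, the new-node count is its length minus the longest prefix already in the trie:
  "loptkj" → 6 new (l, o, p, t, k, j)
  "loptkkpdz" → prefix "loptk" already present; 4 new (k, p, d, z)
  "ljjjtimnw" → prefix "l" already present; 8 new (j, j, j, t, i, m, n, w)
  "loptkkpdzy" → prefix "loptkkpdz" already present; 1 new (y)
  "ljvxurhseqs" → prefix "lj" already present; 9 new (v, x, u, r, h, s, e, q, s)
  "loptkvh" → prefix "loptk" already present; 2 new (v, h)
  "loptkes" → prefix "loptk" already present; 2 new (e, s)
  "loptkkpdqk" → prefix "loptkkpd" already present; 2 new (q, k)
  "ljvqclcg" → prefix "ljv" already present; 5 new (q, c, l, c, g)
  "loptseefgu" → prefix "lopt" already present; 6 new (s, e, e, f, g, u)
  "loptkgmjgwr" → prefix "loptk" already present; 6 new (g, m, j, g, w, r)
Total nodes = 6 + 4 + 8 + 1 + 9 + 2 + 2 + 2 + 5 + 6 + 6 = 51

51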